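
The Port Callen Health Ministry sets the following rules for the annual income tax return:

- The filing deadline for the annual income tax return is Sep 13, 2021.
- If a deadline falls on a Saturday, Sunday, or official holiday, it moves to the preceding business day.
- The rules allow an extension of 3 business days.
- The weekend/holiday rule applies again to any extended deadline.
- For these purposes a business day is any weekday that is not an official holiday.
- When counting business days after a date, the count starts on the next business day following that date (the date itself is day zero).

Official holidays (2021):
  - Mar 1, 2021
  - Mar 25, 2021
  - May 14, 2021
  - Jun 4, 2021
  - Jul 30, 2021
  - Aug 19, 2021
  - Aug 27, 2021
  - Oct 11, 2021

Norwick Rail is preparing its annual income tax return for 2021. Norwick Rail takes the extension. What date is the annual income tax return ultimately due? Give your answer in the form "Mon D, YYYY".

Sep 16, 2021

Start from the fixed due date, Sep 13, 2021.
Sep 13, 2021 (Monday) is already a business day.
The 3-business-day extension runs from Sep 13, 2021 to Sep 16, 2021.
Since Sep 16, 2021 is a Thursday and not a holiday, the date is unchanged.
Final deadline: Sep 16, 2021.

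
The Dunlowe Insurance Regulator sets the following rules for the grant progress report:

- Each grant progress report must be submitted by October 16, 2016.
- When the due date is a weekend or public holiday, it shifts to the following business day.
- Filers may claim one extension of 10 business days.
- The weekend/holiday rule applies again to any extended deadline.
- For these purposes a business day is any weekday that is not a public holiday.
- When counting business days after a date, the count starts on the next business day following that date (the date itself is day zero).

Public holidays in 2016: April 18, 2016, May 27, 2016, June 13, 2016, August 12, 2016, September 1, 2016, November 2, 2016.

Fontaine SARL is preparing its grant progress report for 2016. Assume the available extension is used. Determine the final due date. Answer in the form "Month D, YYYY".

October 31, 2016

The statutory due date is October 16, 2016.
October 16, 2016 is a Sunday; the next business day is October 17, 2016 (Monday).
Applying the 10-business-day extension: 10 business days after October 17, 2016 is October 31, 2016.
October 31, 2016 falls on a Monday, which is a business day, so no adjustment is needed.
So the filing is due October 31, 2016.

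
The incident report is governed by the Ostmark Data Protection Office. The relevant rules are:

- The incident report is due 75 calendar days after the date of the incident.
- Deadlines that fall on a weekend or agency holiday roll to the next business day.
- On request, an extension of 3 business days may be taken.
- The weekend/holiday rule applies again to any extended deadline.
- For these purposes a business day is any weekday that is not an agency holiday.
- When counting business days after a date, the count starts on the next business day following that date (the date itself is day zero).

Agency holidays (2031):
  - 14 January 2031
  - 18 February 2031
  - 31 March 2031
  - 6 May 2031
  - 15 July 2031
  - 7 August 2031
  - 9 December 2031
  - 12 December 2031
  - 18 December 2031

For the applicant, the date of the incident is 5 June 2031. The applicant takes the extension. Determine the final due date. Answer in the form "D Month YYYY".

75 calendar days after 5 June 2031 is 19 August 2031.
19 August 2031 is a Tuesday and not a listed holiday, so it stands.
Applying the 3-business-day extension: 3 business days after 19 August 2031 is 22 August 2031.
22 August 2031 falls on a Friday, which is a business day, so no adjustment is needed.
Deadline: 22 August 2031.

22 August 2031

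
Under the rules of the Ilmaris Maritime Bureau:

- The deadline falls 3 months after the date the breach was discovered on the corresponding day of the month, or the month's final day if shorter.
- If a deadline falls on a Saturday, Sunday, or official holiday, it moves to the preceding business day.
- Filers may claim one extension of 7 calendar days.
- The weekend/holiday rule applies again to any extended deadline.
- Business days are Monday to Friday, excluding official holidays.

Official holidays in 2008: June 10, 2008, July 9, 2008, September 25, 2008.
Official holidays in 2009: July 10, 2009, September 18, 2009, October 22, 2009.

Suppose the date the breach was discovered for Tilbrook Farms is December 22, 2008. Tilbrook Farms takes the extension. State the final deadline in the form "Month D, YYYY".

March 27, 2009

Moving 3 months forward from December 22, 2008 on the corresponding day gives March 22, 2009.
March 22, 2009 is a Sunday, so it moves to the preceding business day, March 20, 2009 (Friday).
Add the 7 calendar-day extension to March 20, 2009: March 27, 2009.
March 27, 2009 (Friday) is already a business day.
So the filing is due March 27, 2009.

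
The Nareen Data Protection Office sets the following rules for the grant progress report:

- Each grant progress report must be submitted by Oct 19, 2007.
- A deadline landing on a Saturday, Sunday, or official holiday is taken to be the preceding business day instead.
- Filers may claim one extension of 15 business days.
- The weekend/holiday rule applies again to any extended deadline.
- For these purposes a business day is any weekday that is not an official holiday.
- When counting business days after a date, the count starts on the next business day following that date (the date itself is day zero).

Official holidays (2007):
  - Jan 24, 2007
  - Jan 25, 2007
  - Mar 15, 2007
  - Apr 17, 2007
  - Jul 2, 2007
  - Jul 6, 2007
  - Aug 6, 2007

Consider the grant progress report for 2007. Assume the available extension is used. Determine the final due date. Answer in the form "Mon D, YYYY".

Start from the fixed due date, Oct 19, 2007.
Oct 19, 2007 (Friday) is already a business day.
Applying the 15-business-day extension: 15 business days after Oct 19, 2007 is Nov 9, 2007.
Nov 9, 2007 (Friday) is already a business day.
Final deadline: Nov 9, 2007.

Nov 9, 2007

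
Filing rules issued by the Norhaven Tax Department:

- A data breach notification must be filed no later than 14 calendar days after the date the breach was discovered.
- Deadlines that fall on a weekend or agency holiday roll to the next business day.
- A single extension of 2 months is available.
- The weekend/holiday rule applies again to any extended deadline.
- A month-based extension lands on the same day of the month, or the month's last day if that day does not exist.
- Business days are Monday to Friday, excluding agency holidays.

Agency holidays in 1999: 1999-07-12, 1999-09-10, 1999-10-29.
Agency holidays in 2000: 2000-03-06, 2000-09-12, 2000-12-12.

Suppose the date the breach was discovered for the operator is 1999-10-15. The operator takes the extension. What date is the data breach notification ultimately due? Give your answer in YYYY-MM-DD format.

Adding 14 calendar days to 1999-10-15 gives 1999-10-29.
1999-10-29 is a listed holiday; the next business day is 1999-11-01 (Monday).
The 2 months extension carries 1999-11-01 to 2000-01-01.
Because 2000-01-01 is a Saturday, the deadline becomes 2000-01-03 (Monday).
Final deadline: 2000-01-03.

2000-01-03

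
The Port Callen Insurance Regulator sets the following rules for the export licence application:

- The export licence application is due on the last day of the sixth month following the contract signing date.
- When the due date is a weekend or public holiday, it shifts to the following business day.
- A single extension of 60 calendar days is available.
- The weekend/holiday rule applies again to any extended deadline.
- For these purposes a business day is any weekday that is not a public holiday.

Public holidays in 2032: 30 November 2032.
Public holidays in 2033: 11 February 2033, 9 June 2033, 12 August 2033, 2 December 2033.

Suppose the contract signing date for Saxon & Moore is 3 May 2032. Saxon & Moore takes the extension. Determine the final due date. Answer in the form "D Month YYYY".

6 months after 3 May 2032 is November 2032; that month ends on 30 November 2032.
Because 30 November 2032 is a listed holiday, the deadline becomes 1 December 2032 (Wednesday).
Add the 60 calendar-day extension to 1 December 2032: 30 January 2033.
30 January 2033 is a Sunday; the next business day is 31 January 2033 (Monday).
The final due date is 31 January 2033.

31 January 2033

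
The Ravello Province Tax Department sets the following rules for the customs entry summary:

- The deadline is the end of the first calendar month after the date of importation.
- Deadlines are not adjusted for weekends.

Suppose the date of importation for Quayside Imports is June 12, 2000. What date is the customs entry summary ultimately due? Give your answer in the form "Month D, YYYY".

July 31, 2000

1 month after June 12, 2000 falls in July 2000; the last day of that month is July 31, 2000.
July 31, 2000 is a Monday; no weekend or holiday adjustment applies.
Final deadline: July 31, 2000.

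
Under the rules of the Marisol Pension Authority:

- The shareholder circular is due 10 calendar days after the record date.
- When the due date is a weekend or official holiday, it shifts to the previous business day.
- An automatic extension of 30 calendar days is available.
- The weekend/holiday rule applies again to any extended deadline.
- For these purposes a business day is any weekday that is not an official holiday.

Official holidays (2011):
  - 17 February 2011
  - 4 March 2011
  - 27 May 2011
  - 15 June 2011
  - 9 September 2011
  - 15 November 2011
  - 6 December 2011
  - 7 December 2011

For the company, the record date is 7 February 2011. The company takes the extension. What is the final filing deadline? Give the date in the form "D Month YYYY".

10 calendar days after 7 February 2011 is 17 February 2011.
17 February 2011 falls on a listed holiday. Rolling to the preceding business day gives 16 February 2011, a Wednesday.
With the 30-day extension, 16 February 2011 becomes 18 March 2011.
Since 18 March 2011 is a Friday and not a holiday, the date is unchanged.
So the filing is due 18 March 2011.

18 March 2011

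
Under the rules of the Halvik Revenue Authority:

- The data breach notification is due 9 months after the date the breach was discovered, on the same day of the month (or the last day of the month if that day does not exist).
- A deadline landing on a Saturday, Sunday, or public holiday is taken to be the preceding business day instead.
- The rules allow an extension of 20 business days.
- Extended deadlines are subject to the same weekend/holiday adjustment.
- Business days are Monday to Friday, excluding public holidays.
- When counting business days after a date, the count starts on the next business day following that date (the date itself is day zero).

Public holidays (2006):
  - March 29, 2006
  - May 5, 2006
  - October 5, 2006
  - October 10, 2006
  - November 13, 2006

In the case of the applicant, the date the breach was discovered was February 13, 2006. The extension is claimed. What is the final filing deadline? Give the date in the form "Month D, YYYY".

December 11, 2006

9 months after February 13, 2006, on the same day of the month, is November 13, 2006.
Because November 13, 2006 is a listed holiday, the deadline becomes November 10, 2006 (Friday).
Counting 20 further business days from November 10, 2006 reaches December 11, 2006.
December 11, 2006 is a Monday and not a listed holiday, so it stands.
Final deadline: December 11, 2006.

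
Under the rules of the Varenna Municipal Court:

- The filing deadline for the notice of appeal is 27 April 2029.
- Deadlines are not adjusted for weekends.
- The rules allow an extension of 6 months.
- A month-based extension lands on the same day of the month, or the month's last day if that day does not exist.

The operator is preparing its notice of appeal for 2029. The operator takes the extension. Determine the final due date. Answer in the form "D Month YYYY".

27 October 2029

The stated deadline is 27 April 2029.
27 April 2029 falls on a Friday. The rules make no weekend/holiday allowance, so it remains 27 April 2029.
Applying the 6 months extension: 6 months after 27 April 2029 is 27 October 2029.
No adjustment is made for weekends or holidays, so 27 October 2029 stands.
The final due date is 27 October 2029.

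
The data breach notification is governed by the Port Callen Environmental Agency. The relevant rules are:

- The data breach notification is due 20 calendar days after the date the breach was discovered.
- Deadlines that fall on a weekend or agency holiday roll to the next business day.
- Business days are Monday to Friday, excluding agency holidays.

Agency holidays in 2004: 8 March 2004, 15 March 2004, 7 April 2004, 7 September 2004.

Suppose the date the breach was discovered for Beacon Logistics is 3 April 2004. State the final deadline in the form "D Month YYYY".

23 April 2004

Adding 20 calendar days to 3 April 2004 gives 23 April 2004.
Since 23 April 2004 is a Friday and not a holiday, the date is unchanged.
So the filing is due 23 April 2004.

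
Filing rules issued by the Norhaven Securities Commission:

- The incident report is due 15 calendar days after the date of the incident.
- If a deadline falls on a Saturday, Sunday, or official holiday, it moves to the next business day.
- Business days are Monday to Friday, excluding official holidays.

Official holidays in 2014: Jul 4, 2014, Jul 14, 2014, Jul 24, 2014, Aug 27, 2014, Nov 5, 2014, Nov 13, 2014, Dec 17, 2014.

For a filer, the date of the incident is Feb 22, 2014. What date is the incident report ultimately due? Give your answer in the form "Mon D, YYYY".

Mar 10, 2014

From Feb 22, 2014, 15 calendar days later is Mar 9, 2014.
Mar 9, 2014 falls on a Sunday. Rolling to the next business day gives Mar 10, 2014, a Monday.
The final due date is Mar 10, 2014.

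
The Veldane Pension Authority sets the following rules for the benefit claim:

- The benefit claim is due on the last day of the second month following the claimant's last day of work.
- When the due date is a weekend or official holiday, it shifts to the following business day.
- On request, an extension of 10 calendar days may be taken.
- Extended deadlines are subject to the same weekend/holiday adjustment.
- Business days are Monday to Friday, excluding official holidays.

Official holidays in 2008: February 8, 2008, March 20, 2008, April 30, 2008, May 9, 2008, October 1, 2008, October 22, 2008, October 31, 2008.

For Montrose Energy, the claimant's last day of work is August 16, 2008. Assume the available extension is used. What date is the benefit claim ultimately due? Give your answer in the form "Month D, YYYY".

November 13, 2008

The second month after August 16, 2008 is October 2008, whose last day is October 31, 2008.
October 31, 2008 falls on a listed holiday. Rolling to the next business day gives November 3, 2008, a Monday.
Add the 10 calendar-day extension to November 3, 2008: November 13, 2008.
November 13, 2008 falls on a Thursday, which is a business day, so no adjustment is needed.
Final deadline: November 13, 2008.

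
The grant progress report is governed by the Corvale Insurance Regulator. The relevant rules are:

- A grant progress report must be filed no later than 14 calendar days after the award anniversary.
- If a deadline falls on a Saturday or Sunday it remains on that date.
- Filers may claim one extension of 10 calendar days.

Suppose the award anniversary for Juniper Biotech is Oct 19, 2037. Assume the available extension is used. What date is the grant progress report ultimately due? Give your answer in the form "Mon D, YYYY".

From Oct 19, 2037, 14 calendar days later is Nov 2, 2037.
Nov 2, 2037 falls on a Monday. The rules make no weekend/holiday allowance, so it remains Nov 2, 2037.
Add the 10 calendar-day extension to Nov 2, 2037: Nov 12, 2037.
No adjustment is made for weekends or holidays, so Nov 12, 2037 stands.
The final due date is Nov 12, 2037.

Nov 12, 2037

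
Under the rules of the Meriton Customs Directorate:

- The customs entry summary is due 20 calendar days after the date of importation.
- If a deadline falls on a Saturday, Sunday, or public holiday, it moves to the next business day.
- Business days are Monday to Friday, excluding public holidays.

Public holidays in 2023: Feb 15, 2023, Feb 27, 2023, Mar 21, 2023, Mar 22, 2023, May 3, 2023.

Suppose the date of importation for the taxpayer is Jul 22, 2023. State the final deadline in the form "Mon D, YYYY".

Aug 11, 2023

Adding 20 calendar days to Jul 22, 2023 gives Aug 11, 2023.
Since Aug 11, 2023 is a Friday and not a holiday, the date is unchanged.
Deadline: Aug 11, 2023.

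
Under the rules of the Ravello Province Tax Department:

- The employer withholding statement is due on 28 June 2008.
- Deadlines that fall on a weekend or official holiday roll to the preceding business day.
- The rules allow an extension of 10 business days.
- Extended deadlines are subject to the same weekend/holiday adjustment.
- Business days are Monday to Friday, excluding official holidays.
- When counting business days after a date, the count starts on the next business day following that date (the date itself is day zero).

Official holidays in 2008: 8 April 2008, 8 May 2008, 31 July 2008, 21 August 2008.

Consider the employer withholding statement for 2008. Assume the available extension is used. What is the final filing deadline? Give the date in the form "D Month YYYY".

11 July 2008

Start from the fixed due date, 28 June 2008.
28 June 2008 falls on a Saturday. Rolling to the preceding business day gives 27 June 2008, a Friday.
Applying the 10-business-day extension: 10 business days after 27 June 2008 is 11 July 2008.
11 July 2008 (Friday) is already a business day.
Final deadline: 11 July 2008.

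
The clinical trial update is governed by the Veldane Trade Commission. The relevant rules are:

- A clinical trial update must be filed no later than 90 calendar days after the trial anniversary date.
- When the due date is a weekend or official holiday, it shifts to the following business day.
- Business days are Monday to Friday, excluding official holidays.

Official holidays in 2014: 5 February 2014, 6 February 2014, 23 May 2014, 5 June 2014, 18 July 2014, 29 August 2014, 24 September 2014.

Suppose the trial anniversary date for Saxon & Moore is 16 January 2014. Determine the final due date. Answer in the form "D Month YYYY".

16 April 2014

Adding 90 calendar days to 16 January 2014 gives 16 April 2014.
Since 16 April 2014 is a Wednesday and not a holiday, the date is unchanged.
Deadline: 16 April 2014.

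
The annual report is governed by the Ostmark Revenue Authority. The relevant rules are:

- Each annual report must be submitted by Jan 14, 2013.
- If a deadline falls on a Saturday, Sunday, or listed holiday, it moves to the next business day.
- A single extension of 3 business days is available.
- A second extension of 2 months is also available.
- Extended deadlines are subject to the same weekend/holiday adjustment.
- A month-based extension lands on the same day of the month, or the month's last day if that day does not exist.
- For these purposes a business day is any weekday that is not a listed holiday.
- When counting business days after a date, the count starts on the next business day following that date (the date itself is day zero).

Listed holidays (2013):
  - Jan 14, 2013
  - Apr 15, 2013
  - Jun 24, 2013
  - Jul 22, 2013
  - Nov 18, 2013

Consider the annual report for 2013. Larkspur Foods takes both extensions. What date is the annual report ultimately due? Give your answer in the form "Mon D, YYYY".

The statutory due date is Jan 14, 2013.
Jan 14, 2013 falls on a listed holiday. Rolling to the next business day gives Jan 15, 2013, a Tuesday.
The 3-business-day extension runs from Jan 15, 2013 to Jan 18, 2013.
Jan 18, 2013 falls on a Friday, which is a business day, so no adjustment is needed.
Add 2 months to Jan 18, 2013: Mar 18, 2013.
Mar 18, 2013 falls on a Monday, which is a business day, so no adjustment is needed.
The final due date is Mar 18, 2013.

Mar 18, 2013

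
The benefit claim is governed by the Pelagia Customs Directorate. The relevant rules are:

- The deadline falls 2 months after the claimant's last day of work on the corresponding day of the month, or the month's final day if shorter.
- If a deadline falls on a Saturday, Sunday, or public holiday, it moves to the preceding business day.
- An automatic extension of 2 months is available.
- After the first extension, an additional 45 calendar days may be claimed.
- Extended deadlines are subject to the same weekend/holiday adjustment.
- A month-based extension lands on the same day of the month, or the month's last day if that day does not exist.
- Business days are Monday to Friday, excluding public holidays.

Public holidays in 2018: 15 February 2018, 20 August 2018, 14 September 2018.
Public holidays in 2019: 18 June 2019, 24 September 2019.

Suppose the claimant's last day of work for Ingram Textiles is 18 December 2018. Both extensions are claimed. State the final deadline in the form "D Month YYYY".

31 May 2019

2 months from 18 December 2018 is 18 February 2019.
18 February 2019 falls on a Monday, which is a business day, so no adjustment is needed.
Applying the 2 months extension: 2 months after 18 February 2019 is 18 April 2019.
Since 18 April 2019 is a Thursday and not a holiday, the date is unchanged.
With the 45-day extension, 18 April 2019 becomes 2 June 2019.
2 June 2019 is a Sunday; the preceding business day is 31 May 2019 (Friday).
Deadline: 31 May 2019.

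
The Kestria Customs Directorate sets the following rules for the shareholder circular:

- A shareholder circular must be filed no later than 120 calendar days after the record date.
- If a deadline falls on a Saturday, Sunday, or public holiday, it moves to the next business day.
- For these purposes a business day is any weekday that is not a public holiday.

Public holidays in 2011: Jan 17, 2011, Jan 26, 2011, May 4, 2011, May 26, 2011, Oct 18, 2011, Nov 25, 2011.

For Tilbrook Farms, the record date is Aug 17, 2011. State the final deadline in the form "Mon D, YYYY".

Dec 15, 2011

From Aug 17, 2011, 120 calendar days later is Dec 15, 2011.
Dec 15, 2011 is a Thursday and not a listed holiday, so it stands.
Final deadline: Dec 15, 2011.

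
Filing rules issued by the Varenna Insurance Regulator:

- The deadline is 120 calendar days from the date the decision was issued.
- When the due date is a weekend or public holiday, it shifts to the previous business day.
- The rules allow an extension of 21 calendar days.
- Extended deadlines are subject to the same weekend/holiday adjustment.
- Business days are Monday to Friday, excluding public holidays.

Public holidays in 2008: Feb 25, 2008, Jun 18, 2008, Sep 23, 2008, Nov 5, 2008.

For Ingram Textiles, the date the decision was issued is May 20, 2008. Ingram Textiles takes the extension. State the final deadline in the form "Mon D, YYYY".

Oct 8, 2008

120 calendar days after May 20, 2008 is Sep 17, 2008.
Sep 17, 2008 is a Wednesday and not a listed holiday, so it stands.
The 21-calendar-day extension moves the deadline from Sep 17, 2008 to Oct 8, 2008.
Oct 8, 2008 is a Wednesday and not a listed holiday, so it stands.
Final deadline: Oct 8, 2008.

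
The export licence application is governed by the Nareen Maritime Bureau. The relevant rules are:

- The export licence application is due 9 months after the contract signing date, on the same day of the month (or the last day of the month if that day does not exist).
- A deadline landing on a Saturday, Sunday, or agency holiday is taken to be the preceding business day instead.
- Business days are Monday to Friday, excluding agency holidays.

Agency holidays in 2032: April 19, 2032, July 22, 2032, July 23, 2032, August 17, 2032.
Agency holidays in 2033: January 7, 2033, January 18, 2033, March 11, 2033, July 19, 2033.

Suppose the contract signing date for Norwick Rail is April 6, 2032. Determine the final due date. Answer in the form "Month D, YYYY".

9 months after April 6, 2032, on the same day of the month, is January 6, 2033.
January 6, 2033 (Thursday) is already a business day.
The final due date is January 6, 2033.

January 6, 2033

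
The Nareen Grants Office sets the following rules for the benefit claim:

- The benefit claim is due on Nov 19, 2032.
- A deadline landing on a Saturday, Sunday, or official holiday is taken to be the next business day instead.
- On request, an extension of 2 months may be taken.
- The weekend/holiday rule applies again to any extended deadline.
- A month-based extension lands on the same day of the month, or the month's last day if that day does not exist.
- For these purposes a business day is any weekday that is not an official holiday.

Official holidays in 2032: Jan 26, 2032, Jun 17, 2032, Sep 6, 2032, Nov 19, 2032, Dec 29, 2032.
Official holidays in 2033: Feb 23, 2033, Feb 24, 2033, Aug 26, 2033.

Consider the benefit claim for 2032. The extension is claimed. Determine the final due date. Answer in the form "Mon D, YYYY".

Jan 24, 2033

The stated deadline is Nov 19, 2032.
Nov 19, 2032 is a listed holiday; the next business day is Nov 22, 2032 (Monday).
The 2 months extension carries Nov 22, 2032 to Jan 22, 2033.
Jan 22, 2033 falls on a Saturday. Rolling to the next business day gives Jan 24, 2033, a Monday.
Final deadline: Jan 24, 2033.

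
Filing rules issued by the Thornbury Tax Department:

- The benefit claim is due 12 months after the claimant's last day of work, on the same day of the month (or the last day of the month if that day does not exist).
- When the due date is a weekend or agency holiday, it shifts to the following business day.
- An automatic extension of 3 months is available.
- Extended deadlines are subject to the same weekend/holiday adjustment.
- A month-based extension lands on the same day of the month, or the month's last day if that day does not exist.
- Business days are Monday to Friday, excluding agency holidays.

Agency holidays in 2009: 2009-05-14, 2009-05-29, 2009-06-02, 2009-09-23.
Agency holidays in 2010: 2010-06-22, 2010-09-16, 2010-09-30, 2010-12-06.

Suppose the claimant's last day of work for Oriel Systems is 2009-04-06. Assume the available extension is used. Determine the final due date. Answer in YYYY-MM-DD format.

12 months from 2009-04-06 is 2010-04-06.
Since 2010-04-06 is a Tuesday and not a holiday, the date is unchanged.
Applying the 3 months extension: 3 months after 2010-04-06 is 2010-07-06.
2010-07-06 (Tuesday) is already a business day.
Final deadline: 2010-07-06.

2010-07-06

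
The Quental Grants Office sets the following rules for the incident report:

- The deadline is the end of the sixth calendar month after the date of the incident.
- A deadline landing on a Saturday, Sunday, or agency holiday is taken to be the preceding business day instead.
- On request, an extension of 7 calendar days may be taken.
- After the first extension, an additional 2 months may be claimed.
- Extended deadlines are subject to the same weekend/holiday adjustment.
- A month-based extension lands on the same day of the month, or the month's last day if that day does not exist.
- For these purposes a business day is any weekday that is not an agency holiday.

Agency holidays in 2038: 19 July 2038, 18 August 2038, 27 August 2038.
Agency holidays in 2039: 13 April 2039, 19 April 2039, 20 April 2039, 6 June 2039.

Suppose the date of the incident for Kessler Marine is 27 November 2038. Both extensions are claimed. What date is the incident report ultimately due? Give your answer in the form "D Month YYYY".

5 August 2039

6 months after 27 November 2038 is May 2039; that month ends on 31 May 2039.
31 May 2039 is a Tuesday and not a listed holiday, so it stands.
Applying the 7-calendar-day extension: 31 May 2039 + 7 days = 7 June 2039.
Since 7 June 2039 is a Tuesday and not a holiday, the date is unchanged.
Applying the 2 months extension: 2 months after 7 June 2039 is 7 August 2039.
7 August 2039 is a Sunday; the preceding business day is 5 August 2039 (Friday).
The final due date is 5 August 2039.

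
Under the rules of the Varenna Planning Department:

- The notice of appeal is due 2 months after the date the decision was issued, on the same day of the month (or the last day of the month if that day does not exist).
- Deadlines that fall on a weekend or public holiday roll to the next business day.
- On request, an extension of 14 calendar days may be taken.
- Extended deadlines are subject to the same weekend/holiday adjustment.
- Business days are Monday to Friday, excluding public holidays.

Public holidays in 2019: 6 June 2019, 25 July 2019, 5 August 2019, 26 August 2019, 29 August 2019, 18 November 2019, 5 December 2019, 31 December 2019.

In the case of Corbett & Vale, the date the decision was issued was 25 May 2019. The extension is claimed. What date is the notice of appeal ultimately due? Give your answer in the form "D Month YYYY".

9 August 2019

2 months after 25 May 2019, on the same day of the month, is 25 July 2019.
25 July 2019 is a listed holiday; the next business day is 26 July 2019 (Friday).
Add the 14 calendar-day extension to 26 July 2019: 9 August 2019.
9 August 2019 falls on a Friday, which is a business day, so no adjustment is needed.
The final due date is 9 August 2019.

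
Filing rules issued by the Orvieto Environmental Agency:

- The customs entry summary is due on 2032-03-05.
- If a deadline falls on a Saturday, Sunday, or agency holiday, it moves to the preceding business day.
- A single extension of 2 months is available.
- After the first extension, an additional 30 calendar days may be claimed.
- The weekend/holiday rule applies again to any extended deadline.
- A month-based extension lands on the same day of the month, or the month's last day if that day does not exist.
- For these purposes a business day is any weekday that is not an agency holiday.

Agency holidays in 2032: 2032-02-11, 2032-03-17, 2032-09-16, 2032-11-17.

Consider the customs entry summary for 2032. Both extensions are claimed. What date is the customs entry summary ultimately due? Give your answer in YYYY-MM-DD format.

2032-06-04

Start from the fixed due date, 2032-03-05.
Since 2032-03-05 is a Friday and not a holiday, the date is unchanged.
Add 2 months to 2032-03-05: 2032-05-05.
2032-05-05 (Wednesday) is already a business day.
Add the 30 calendar-day extension to 2032-05-05: 2032-06-04.
Since 2032-06-04 is a Friday and not a holiday, the date is unchanged.
The final due date is 2032-06-04.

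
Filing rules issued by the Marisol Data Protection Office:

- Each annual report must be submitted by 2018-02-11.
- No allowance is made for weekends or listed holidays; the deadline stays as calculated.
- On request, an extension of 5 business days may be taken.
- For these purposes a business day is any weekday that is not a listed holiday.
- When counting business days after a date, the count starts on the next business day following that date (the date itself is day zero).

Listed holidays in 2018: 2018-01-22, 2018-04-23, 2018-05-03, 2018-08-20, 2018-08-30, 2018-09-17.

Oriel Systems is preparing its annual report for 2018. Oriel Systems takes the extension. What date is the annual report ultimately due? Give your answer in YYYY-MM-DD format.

2018-02-16

Start from the fixed due date, 2018-02-11.
2018-02-11 is a Sunday; no weekend or holiday adjustment applies.
Counting 5 further business days from 2018-02-11 reaches 2018-02-16.
2018-02-16 falls on a Friday. The rules make no weekend/holiday allowance, so it remains 2018-02-16.
The final due date is 2018-02-16.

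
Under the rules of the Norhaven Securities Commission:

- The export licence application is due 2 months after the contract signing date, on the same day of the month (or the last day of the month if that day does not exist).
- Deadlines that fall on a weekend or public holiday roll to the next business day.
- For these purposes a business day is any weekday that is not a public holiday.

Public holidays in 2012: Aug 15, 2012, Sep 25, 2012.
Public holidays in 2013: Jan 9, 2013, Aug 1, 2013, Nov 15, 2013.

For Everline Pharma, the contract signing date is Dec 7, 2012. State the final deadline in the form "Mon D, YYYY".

Moving 2 months forward from Dec 7, 2012 on the corresponding day gives Feb 7, 2013.
Feb 7, 2013 (Thursday) is already a business day.
So the filing is due Feb 7, 2013.

Feb 7, 2013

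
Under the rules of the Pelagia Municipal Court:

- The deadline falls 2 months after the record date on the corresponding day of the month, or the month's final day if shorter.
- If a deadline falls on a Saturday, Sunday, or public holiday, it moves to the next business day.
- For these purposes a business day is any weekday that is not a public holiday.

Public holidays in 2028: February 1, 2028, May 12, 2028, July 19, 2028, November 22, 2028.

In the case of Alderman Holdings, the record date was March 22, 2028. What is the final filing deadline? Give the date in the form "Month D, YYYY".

May 22, 2028

2 months after March 22, 2028, on the same day of the month, is May 22, 2028.
May 22, 2028 is a Monday and not a listed holiday, so it stands.
So the filing is due May 22, 2028.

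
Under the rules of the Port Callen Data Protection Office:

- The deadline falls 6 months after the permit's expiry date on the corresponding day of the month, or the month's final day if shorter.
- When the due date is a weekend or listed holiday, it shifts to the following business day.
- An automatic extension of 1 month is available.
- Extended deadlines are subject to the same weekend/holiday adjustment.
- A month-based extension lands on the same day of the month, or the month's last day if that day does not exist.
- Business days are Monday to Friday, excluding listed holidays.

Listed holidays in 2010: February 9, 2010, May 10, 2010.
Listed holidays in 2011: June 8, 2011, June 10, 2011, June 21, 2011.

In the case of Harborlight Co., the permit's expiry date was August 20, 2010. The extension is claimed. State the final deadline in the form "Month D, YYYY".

Moving 6 months forward from August 20, 2010 on the corresponding day gives February 20, 2011.
Because February 20, 2011 is a Sunday, the deadline becomes February 21, 2011 (Monday).
Applying the 1 month extension: 1 month after February 21, 2011 is March 21, 2011.
March 21, 2011 (Monday) is already a business day.
Final deadline: March 21, 2011.

March 21, 2011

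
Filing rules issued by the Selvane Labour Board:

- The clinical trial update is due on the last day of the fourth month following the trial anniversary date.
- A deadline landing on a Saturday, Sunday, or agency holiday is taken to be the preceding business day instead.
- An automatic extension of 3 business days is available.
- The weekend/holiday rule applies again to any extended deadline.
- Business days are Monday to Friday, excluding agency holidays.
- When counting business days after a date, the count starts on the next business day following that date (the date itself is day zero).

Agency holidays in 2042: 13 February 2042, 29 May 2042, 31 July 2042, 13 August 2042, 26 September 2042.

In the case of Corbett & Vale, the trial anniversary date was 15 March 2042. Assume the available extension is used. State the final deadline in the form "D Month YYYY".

4 months after 15 March 2042 falls in July 2042; the last day of that month is 31 July 2042.
31 July 2042 is a listed holiday; the preceding business day is 30 July 2042 (Wednesday).
Applying the 3-business-day extension: 3 business days after 30 July 2042 is 5 August 2042.
5 August 2042 (Tuesday) is already a business day.
Deadline: 5 August 2042.

5 August 2042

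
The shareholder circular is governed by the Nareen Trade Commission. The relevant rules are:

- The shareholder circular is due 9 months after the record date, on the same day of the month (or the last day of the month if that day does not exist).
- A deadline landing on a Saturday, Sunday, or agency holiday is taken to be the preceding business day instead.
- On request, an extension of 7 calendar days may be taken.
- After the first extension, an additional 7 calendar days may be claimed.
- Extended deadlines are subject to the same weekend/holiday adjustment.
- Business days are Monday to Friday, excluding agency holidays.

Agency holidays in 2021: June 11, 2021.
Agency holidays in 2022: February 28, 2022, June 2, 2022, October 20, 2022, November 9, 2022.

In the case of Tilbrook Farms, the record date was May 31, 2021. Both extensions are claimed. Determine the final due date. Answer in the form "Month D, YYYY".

Moving 9 months forward from May 31, 2021 on the corresponding day gives February 28, 2022 (day 31 does not exist in February, so the month's last day is used).
February 28, 2022 is a listed holiday; the preceding business day is February 25, 2022 (Friday).
Applying the 7-calendar-day extension: February 25, 2022 + 7 days = March 4, 2022.
Since March 4, 2022 is a Friday and not a holiday, the date is unchanged.
Add the 7 calendar-day extension to March 4, 2022: March 11, 2022.
March 11, 2022 falls on a Friday, which is a business day, so no adjustment is needed.
The final due date is March 11, 2022.

March 11, 2022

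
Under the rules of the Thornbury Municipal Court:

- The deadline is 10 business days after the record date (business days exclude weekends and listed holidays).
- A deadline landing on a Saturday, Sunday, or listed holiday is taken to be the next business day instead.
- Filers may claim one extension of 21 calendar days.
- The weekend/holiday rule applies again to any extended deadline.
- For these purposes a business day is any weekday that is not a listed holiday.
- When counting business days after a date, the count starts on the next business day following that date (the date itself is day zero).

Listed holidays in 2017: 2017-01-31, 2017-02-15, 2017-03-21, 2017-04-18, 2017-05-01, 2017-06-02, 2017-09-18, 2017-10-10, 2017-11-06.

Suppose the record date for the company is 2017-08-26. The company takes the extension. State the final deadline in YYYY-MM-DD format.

2017-09-29

Counting 10 business days after 2017-08-26 (skipping weekends and listed holidays) reaches 2017-09-08.
2017-09-08 (Friday) is already a business day.
Add the 21 calendar-day extension to 2017-09-08: 2017-09-29.
2017-09-29 falls on a Friday, which is a business day, so no adjustment is needed.
Final deadline: 2017-09-29.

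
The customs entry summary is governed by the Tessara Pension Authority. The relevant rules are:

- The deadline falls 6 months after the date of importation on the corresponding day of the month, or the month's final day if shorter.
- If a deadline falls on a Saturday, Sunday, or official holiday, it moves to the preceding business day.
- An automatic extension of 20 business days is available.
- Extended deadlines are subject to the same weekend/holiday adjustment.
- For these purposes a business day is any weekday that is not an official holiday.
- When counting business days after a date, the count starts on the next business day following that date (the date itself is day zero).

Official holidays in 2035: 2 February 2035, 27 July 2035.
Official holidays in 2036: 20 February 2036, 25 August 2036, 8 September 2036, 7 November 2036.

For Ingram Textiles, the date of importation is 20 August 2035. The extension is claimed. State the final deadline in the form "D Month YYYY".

19 March 2036

Moving 6 months forward from 20 August 2035 on the corresponding day gives 20 February 2036.
20 February 2036 is a listed holiday; the preceding business day is 19 February 2036 (Tuesday).
Applying the 20-business-day extension: 20 business days after 19 February 2036 is 19 March 2036.
19 March 2036 is a Wednesday and not a listed holiday, so it stands.
Deadline: 19 March 2036.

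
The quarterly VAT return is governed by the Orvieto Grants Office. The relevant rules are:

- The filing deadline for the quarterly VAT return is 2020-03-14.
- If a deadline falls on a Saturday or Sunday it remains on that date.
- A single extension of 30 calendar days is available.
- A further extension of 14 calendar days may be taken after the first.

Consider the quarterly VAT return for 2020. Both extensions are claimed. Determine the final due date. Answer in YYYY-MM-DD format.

2020-04-27

The statutory due date is 2020-03-14.
No adjustment is made for weekends or holidays, so 2020-03-14 stands.
Applying the 30-calendar-day extension: 2020-03-14 + 30 days = 2020-04-13.
2020-04-13 falls on a Monday. The rules make no weekend/holiday allowance, so it remains 2020-04-13.
Add the 14 calendar-day extension to 2020-04-13: 2020-04-27.
2020-04-27 is a Monday; no weekend or holiday adjustment applies.
Final deadline: 2020-04-27.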